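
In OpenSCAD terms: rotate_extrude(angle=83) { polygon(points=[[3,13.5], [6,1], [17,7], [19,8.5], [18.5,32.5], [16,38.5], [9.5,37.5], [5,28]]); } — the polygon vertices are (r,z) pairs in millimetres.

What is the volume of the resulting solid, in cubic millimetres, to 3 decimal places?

Profile (r,z), 8 vertices: (3,13.5) (6,1) (17,7) (19,8.5) (18.5,32.5) (16,38.5) (9.5,37.5) (5,28)
edge 0: (3,13.5)→(6,1)  cross = 3·1 − 6·13.5 = -78.0000; (r_i+r_j)·cross = 9·-78.0000 = -702.0000
edge 1: (6,1)→(17,7)  cross = 6·7 − 17·1 = 25.0000; (r_i+r_j)·cross = 23·25.0000 = 575.0000
edge 2: (17,7)→(19,8.5)  cross = 17·8.5 − 19·7 = 11.5000; (r_i+r_j)·cross = 36·11.5000 = 414.0000
edge 3: (19,8.5)→(18.5,32.5)  cross = 19·32.5 − 18.5·8.5 = 460.2500; (r_i+r_j)·cross = 37.5·460.2500 = 17259.3750
edge 4: (18.5,32.5)→(16,38.5)  cross = 18.5·38.5 − 16·32.5 = 192.2500; (r_i+r_j)·cross = 34.5·192.2500 = 6632.6250
edge 5: (16,38.5)→(9.5,37.5)  cross = 16·37.5 − 9.5·38.5 = 234.2500; (r_i+r_j)·cross = 25.5·234.2500 = 5973.3750
edge 6: (9.5,37.5)→(5,28)  cross = 9.5·28 − 5·37.5 = 78.5000; (r_i+r_j)·cross = 14.5·78.5000 = 1138.2500
edge 7: (5,28)→(3,13.5)  cross = 5·13.5 − 3·28 = -16.5000; (r_i+r_j)·cross = 8·-16.5000 = -132.0000
Σcross = 907.2500 → A = |Σcross|/2 = 453.6250 mm²
Σ(r_i+r_j)·cross = 31158.6250 → first moment M = |Σ|/6 = 5193.1042
R_c = M/A = 5193.1042/453.6250 = 11.4480 mm
θ = 83° = 1.448623 rad
V = θ·R_c·A = 1.448623·11.4480·453.6250 = 7522.852 mm³

Volume = 7522.852 mm³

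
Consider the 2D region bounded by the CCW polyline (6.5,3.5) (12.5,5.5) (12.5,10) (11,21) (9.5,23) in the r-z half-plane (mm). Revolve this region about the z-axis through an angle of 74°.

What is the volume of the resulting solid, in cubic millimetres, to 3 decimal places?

Profile (r,z), 5 vertices: (6.5,3.5) (12.5,5.5) (12.5,10) (11,21) (9.5,23)
edge 0: (6.5,3.5)→(12.5,5.5)  cross = 6.5·5.5 − 12.5·3.5 = -8.0000; (r_i+r_j)·cross = 19·-8.0000 = -152.0000
edge 1: (12.5,5.5)→(12.5,10)  cross = 12.5·10 − 12.5·5.5 = 56.2500; (r_i+r_j)·cross = 25·56.2500 = 1406.2500
edge 2: (12.5,10)→(11,21)  cross = 12.5·21 − 11·10 = 152.5000; (r_i+r_j)·cross = 23.5·152.5000 = 3583.7500
edge 3: (11,21)→(9.5,23)  cross = 11·23 − 9.5·21 = 53.5000; (r_i+r_j)·cross = 20.5·53.5000 = 1096.7500
edge 4: (9.5,23)→(6.5,3.5)  cross = 9.5·3.5 − 6.5·23 = -116.2500; (r_i+r_j)·cross = 16·-116.2500 = -1860.0000
Σcross = 138.0000 → A = |Σcross|/2 = 69.0000 mm²
Σ(r_i+r_j)·cross = 4074.7500 → first moment M = |Σ|/6 = 679.1250
R_c = M/A = 679.1250/69.0000 = 9.8424 mm
θ = 74° = 1.291544 rad
V = θ·R_c·A = 1.291544·9.8424·69.0000 = 877.120 mm³

Volume = 877.120 mm³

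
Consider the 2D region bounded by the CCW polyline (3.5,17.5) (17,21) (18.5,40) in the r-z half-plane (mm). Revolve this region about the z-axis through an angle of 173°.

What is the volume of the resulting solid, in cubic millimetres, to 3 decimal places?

Profile (r,z), 3 vertices: (3.5,17.5) (17,21) (18.5,40)
edge 0: (3.5,17.5)→(17,21)  cross = 3.5·21 − 17·17.5 = -224.0000; (r_i+r_j)·cross = 20.5·-224.0000 = -4592.0000
edge 1: (17,21)→(18.5,40)  cross = 17·40 − 18.5·21 = 291.5000; (r_i+r_j)·cross = 35.5·291.5000 = 10348.2500
edge 2: (18.5,40)→(3.5,17.5)  cross = 18.5·17.5 − 3.5·40 = 183.7500; (r_i+r_j)·cross = 22·183.7500 = 4042.5000
Σcross = 251.2500 → A = |Σcross|/2 = 125.6250 mm²
Σ(r_i+r_j)·cross = 9798.7500 → first moment M = |Σ|/6 = 1633.1250
R_c = M/A = 1633.1250/125.6250 = 13.0000 mm
θ = 173° = 3.019420 rad
V = θ·R_c·A = 3.019420·13.0000·125.6250 = 4931.090 mm³

Volume = 4931.090 mm³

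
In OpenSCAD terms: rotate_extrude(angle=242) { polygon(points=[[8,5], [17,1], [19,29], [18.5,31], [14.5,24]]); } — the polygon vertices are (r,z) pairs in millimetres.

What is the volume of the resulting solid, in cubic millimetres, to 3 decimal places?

Volume = 10022.481 mm³

Profile (r,z), 5 vertices: (8,5) (17,1) (19,29) (18.5,31) (14.5,24)
edge 0: (8,5)→(17,1)  cross = 8·1 − 17·5 = -77.0000; (r_i+r_j)·cross = 25·-77.0000 = -1925.0000
edge 1: (17,1)→(19,29)  cross = 17·29 − 19·1 = 474.0000; (r_i+r_j)·cross = 36·474.0000 = 17064.0000
edge 2: (19,29)→(18.5,31)  cross = 19·31 − 18.5·29 = 52.5000; (r_i+r_j)·cross = 37.5·52.5000 = 1968.7500
edge 3: (18.5,31)→(14.5,24)  cross = 18.5·24 − 14.5·31 = -5.5000; (r_i+r_j)·cross = 33·-5.5000 = -181.5000
edge 4: (14.5,24)→(8,5)  cross = 14.5·5 − 8·24 = -119.5000; (r_i+r_j)·cross = 22.5·-119.5000 = -2688.7500
Σcross = 324.5000 → A = |Σcross|/2 = 162.2500 mm²
Σ(r_i+r_j)·cross = 14237.5000 → first moment M = |Σ|/6 = 2372.9167
R_c = M/A = 2372.9167/162.2500 = 14.6251 mm
θ = 242° = 4.223697 rad
V = θ·R_c·A = 4.223697·14.6251·162.2500 = 10022.481 mm³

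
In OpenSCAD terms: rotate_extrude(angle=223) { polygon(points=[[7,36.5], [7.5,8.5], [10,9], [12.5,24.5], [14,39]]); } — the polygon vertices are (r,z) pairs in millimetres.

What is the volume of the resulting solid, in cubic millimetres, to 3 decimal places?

Profile (r,z), 5 vertices: (7,36.5) (7.5,8.5) (10,9) (12.5,24.5) (14,39)
edge 0: (7,36.5)→(7.5,8.5)  cross = 7·8.5 − 7.5·36.5 = -214.2500; (r_i+r_j)·cross = 14.5·-214.2500 = -3106.6250
edge 1: (7.5,8.5)→(10,9)  cross = 7.5·9 − 10·8.5 = -17.5000; (r_i+r_j)·cross = 17.5·-17.5000 = -306.2500
edge 2: (10,9)→(12.5,24.5)  cross = 10·24.5 − 12.5·9 = 132.5000; (r_i+r_j)·cross = 22.5·132.5000 = 2981.2500
edge 3: (12.5,24.5)→(14,39)  cross = 12.5·39 − 14·24.5 = 144.5000; (r_i+r_j)·cross = 26.5·144.5000 = 3829.2500
edge 4: (14,39)→(7,36.5)  cross = 14·36.5 − 7·39 = 238.0000; (r_i+r_j)·cross = 21·238.0000 = 4998.0000
Σcross = 283.2500 → A = |Σcross|/2 = 141.6250 mm²
Σ(r_i+r_j)·cross = 8395.6250 → first moment M = |Σ|/6 = 1399.2708
R_c = M/A = 1399.2708/141.6250 = 9.8801 mm
θ = 223° = 3.892084 rad
V = θ·R_c·A = 3.892084·9.8801·141.6250 = 5446.080 mm³

Volume = 5446.080 mm³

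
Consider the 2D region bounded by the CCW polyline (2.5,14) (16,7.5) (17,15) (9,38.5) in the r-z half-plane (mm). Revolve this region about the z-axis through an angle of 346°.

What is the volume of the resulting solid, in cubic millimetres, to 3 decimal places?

Volume = 13853.600 mm³

Profile (r,z), 4 vertices: (2.5,14) (16,7.5) (17,15) (9,38.5)
edge 0: (2.5,14)→(16,7.5)  cross = 2.5·7.5 − 16·14 = -205.2500; (r_i+r_j)·cross = 18.5·-205.2500 = -3797.1250
edge 1: (16,7.5)→(17,15)  cross = 16·15 − 17·7.5 = 112.5000; (r_i+r_j)·cross = 33·112.5000 = 3712.5000
edge 2: (17,15)→(9,38.5)  cross = 17·38.5 − 9·15 = 519.5000; (r_i+r_j)·cross = 26·519.5000 = 13507.0000
edge 3: (9,38.5)→(2.5,14)  cross = 9·14 − 2.5·38.5 = 29.7500; (r_i+r_j)·cross = 11.5·29.7500 = 342.1250
Σcross = 456.5000 → A = |Σcross|/2 = 228.2500 mm²
Σ(r_i+r_j)·cross = 13764.5000 → first moment M = |Σ|/6 = 2294.0833
R_c = M/A = 2294.0833/228.2500 = 10.0507 mm
θ = 346° = 6.038839 rad
V = θ·R_c·A = 6.038839·10.0507·228.2500 = 13853.600 mm³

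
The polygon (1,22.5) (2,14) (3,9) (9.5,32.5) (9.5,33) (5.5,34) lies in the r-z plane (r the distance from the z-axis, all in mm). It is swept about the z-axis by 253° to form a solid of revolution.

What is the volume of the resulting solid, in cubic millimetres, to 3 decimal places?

Volume = 2011.436 mm³

Profile (r,z), 6 vertices: (1,22.5) (2,14) (3,9) (9.5,32.5) (9.5,33) (5.5,34)
edge 0: (1,22.5)→(2,14)  cross = 1·14 − 2·22.5 = -31.0000; (r_i+r_j)·cross = 3·-31.0000 = -93.0000
edge 1: (2,14)→(3,9)  cross = 2·9 − 3·14 = -24.0000; (r_i+r_j)·cross = 5·-24.0000 = -120.0000
edge 2: (3,9)→(9.5,32.5)  cross = 3·32.5 − 9.5·9 = 12.0000; (r_i+r_j)·cross = 12.5·12.0000 = 150.0000
edge 3: (9.5,32.5)→(9.5,33)  cross = 9.5·33 − 9.5·32.5 = 4.7500; (r_i+r_j)·cross = 19·4.7500 = 90.2500
edge 4: (9.5,33)→(5.5,34)  cross = 9.5·34 − 5.5·33 = 141.5000; (r_i+r_j)·cross = 15·141.5000 = 2122.5000
edge 5: (5.5,34)→(1,22.5)  cross = 5.5·22.5 − 1·34 = 89.7500; (r_i+r_j)·cross = 6.5·89.7500 = 583.3750
Σcross = 193.0000 → A = |Σcross|/2 = 96.5000 mm²
Σ(r_i+r_j)·cross = 2733.1250 → first moment M = |Σ|/6 = 455.5208
R_c = M/A = 455.5208/96.5000 = 4.7204 mm
θ = 253° = 4.415683 rad
V = θ·R_c·A = 4.415683·4.7204·96.5000 = 2011.436 mm³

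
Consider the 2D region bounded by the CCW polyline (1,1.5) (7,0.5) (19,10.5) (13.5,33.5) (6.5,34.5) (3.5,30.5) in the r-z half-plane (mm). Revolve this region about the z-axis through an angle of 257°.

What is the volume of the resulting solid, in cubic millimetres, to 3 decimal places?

Profile (r,z), 6 vertices: (1,1.5) (7,0.5) (19,10.5) (13.5,33.5) (6.5,34.5) (3.5,30.5)
edge 0: (1,1.5)→(7,0.5)  cross = 1·0.5 − 7·1.5 = -10.0000; (r_i+r_j)·cross = 8·-10.0000 = -80.0000
edge 1: (7,0.5)→(19,10.5)  cross = 7·10.5 − 19·0.5 = 64.0000; (r_i+r_j)·cross = 26·64.0000 = 1664.0000
edge 2: (19,10.5)→(13.5,33.5)  cross = 19·33.5 − 13.5·10.5 = 494.7500; (r_i+r_j)·cross = 32.5·494.7500 = 16079.3750
edge 3: (13.5,33.5)→(6.5,34.5)  cross = 13.5·34.5 − 6.5·33.5 = 248.0000; (r_i+r_j)·cross = 20·248.0000 = 4960.0000
edge 4: (6.5,34.5)→(3.5,30.5)  cross = 6.5·30.5 − 3.5·34.5 = 77.5000; (r_i+r_j)·cross = 10·77.5000 = 775.0000
edge 5: (3.5,30.5)→(1,1.5)  cross = 3.5·1.5 − 1·30.5 = -25.2500; (r_i+r_j)·cross = 4.5·-25.2500 = -113.6250
Σcross = 849.0000 → A = |Σcross|/2 = 424.5000 mm²
Σ(r_i+r_j)·cross = 23284.7500 → first moment M = |Σ|/6 = 3880.7917
R_c = M/A = 3880.7917/424.5000 = 9.1420 mm
θ = 257° = 4.485496 rad
V = θ·R_c·A = 4.485496·9.1420·424.5000 = 17407.276 mm³

Volume = 17407.276 mm³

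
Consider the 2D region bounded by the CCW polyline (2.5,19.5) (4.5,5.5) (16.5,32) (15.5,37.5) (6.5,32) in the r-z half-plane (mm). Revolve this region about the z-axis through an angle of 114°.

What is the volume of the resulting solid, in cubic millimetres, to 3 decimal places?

Volume = 3481.434 mm³

Profile (r,z), 5 vertices: (2.5,19.5) (4.5,5.5) (16.5,32) (15.5,37.5) (6.5,32)
edge 0: (2.5,19.5)→(4.5,5.5)  cross = 2.5·5.5 − 4.5·19.5 = -74.0000; (r_i+r_j)·cross = 7·-74.0000 = -518.0000
edge 1: (4.5,5.5)→(16.5,32)  cross = 4.5·32 − 16.5·5.5 = 53.2500; (r_i+r_j)·cross = 21·53.2500 = 1118.2500
edge 2: (16.5,32)→(15.5,37.5)  cross = 16.5·37.5 − 15.5·32 = 122.7500; (r_i+r_j)·cross = 32·122.7500 = 3928.0000
edge 3: (15.5,37.5)→(6.5,32)  cross = 15.5·32 − 6.5·37.5 = 252.2500; (r_i+r_j)·cross = 22·252.2500 = 5549.5000
edge 4: (6.5,32)→(2.5,19.5)  cross = 6.5·19.5 − 2.5·32 = 46.7500; (r_i+r_j)·cross = 9·46.7500 = 420.7500
Σcross = 401.0000 → A = |Σcross|/2 = 200.5000 mm²
Σ(r_i+r_j)·cross = 10498.5000 → first moment M = |Σ|/6 = 1749.7500
R_c = M/A = 1749.7500/200.5000 = 8.7269 mm
θ = 114° = 1.989675 rad
V = θ·R_c·A = 1.989675·8.7269·200.5000 = 3481.434 mm³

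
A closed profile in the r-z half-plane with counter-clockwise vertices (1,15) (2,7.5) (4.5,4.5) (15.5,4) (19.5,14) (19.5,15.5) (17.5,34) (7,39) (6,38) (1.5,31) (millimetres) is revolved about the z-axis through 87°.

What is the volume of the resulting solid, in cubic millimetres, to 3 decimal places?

Profile (r,z), 10 vertices: (1,15) (2,7.5) (4.5,4.5) (15.5,4) (19.5,14) (19.5,15.5) (17.5,34) (7,39) (6,38) (1.5,31)
edge 0: (1,15)→(2,7.5)  cross = 1·7.5 − 2·15 = -22.5000; (r_i+r_j)·cross = 3·-22.5000 = -67.5000
edge 1: (2,7.5)→(4.5,4.5)  cross = 2·4.5 − 4.5·7.5 = -24.7500; (r_i+r_j)·cross = 6.5·-24.7500 = -160.8750
edge 2: (4.5,4.5)→(15.5,4)  cross = 4.5·4 − 15.5·4.5 = -51.7500; (r_i+r_j)·cross = 20·-51.7500 = -1035.0000
edge 3: (15.5,4)→(19.5,14)  cross = 15.5·14 − 19.5·4 = 139.0000; (r_i+r_j)·cross = 35·139.0000 = 4865.0000
edge 4: (19.5,14)→(19.5,15.5)  cross = 19.5·15.5 − 19.5·14 = 29.2500; (r_i+r_j)·cross = 39·29.2500 = 1140.7500
edge 5: (19.5,15.5)→(17.5,34)  cross = 19.5·34 − 17.5·15.5 = 391.7500; (r_i+r_j)·cross = 37·391.7500 = 14494.7500
edge 6: (17.5,34)→(7,39)  cross = 17.5·39 − 7·34 = 444.5000; (r_i+r_j)·cross = 24.5·444.5000 = 10890.2500
edge 7: (7,39)→(6,38)  cross = 7·38 − 6·39 = 32.0000; (r_i+r_j)·cross = 13·32.0000 = 416.0000
edge 8: (6,38)→(1.5,31)  cross = 6·31 − 1.5·38 = 129.0000; (r_i+r_j)·cross = 7.5·129.0000 = 967.5000
edge 9: (1.5,31)→(1,15)  cross = 1.5·15 − 1·31 = -8.5000; (r_i+r_j)·cross = 2.5·-8.5000 = -21.2500
Σcross = 1058.0000 → A = |Σcross|/2 = 529.0000 mm²
Σ(r_i+r_j)·cross = 31489.6250 → first moment M = |Σ|/6 = 5248.2708
R_c = M/A = 5248.2708/529.0000 = 9.9211 mm
θ = 87° = 1.518436 rad
V = θ·R_c·A = 1.518436·9.9211·529.0000 = 7969.166 mm³

Volume = 7969.166 mm³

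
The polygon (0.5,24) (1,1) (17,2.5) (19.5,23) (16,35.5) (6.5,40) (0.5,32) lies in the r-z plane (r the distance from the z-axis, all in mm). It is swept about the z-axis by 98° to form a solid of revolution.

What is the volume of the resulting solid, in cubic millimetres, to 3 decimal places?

Volume = 9757.070 mm³

Profile (r,z), 7 vertices: (0.5,24) (1,1) (17,2.5) (19.5,23) (16,35.5) (6.5,40) (0.5,32)
edge 0: (0.5,24)→(1,1)  cross = 0.5·1 − 1·24 = -23.5000; (r_i+r_j)·cross = 1.5·-23.5000 = -35.2500
edge 1: (1,1)→(17,2.5)  cross = 1·2.5 − 17·1 = -14.5000; (r_i+r_j)·cross = 18·-14.5000 = -261.0000
edge 2: (17,2.5)→(19.5,23)  cross = 17·23 − 19.5·2.5 = 342.2500; (r_i+r_j)·cross = 36.5·342.2500 = 12492.1250
edge 3: (19.5,23)→(16,35.5)  cross = 19.5·35.5 − 16·23 = 324.2500; (r_i+r_j)·cross = 35.5·324.2500 = 11510.8750
edge 4: (16,35.5)→(6.5,40)  cross = 16·40 − 6.5·35.5 = 409.2500; (r_i+r_j)·cross = 22.5·409.2500 = 9208.1250
edge 5: (6.5,40)→(0.5,32)  cross = 6.5·32 − 0.5·40 = 188.0000; (r_i+r_j)·cross = 7·188.0000 = 1316.0000
edge 6: (0.5,32)→(0.5,24)  cross = 0.5·24 − 0.5·32 = -4.0000; (r_i+r_j)·cross = 1·-4.0000 = -4.0000
Σcross = 1221.7500 → A = |Σcross|/2 = 610.8750 mm²
Σ(r_i+r_j)·cross = 34226.8750 → first moment M = |Σ|/6 = 5704.4792
R_c = M/A = 5704.4792/610.8750 = 9.3382 mm
θ = 98° = 1.710423 rad
V = θ·R_c·A = 1.710423·9.3382·610.8750 = 9757.070 mm³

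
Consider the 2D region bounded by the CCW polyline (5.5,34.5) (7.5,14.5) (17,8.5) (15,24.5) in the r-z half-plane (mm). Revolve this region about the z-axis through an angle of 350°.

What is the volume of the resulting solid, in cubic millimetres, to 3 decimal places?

Profile (r,z), 4 vertices: (5.5,34.5) (7.5,14.5) (17,8.5) (15,24.5)
edge 0: (5.5,34.5)→(7.5,14.5)  cross = 5.5·14.5 − 7.5·34.5 = -179.0000; (r_i+r_j)·cross = 13·-179.0000 = -2327.0000
edge 1: (7.5,14.5)→(17,8.5)  cross = 7.5·8.5 − 17·14.5 = -182.7500; (r_i+r_j)·cross = 24.5·-182.7500 = -4477.3750
edge 2: (17,8.5)→(15,24.5)  cross = 17·24.5 − 15·8.5 = 289.0000; (r_i+r_j)·cross = 32·289.0000 = 9248.0000
edge 3: (15,24.5)→(5.5,34.5)  cross = 15·34.5 − 5.5·24.5 = 382.7500; (r_i+r_j)·cross = 20.5·382.7500 = 7846.3750
Σcross = 310.0000 → A = |Σcross|/2 = 155.0000 mm²
Σ(r_i+r_j)·cross = 10290.0000 → first moment M = |Σ|/6 = 1715.0000
R_c = M/A = 1715.0000/155.0000 = 11.0645 mm
θ = 350° = 6.108652 rad
V = θ·R_c·A = 6.108652·11.0645·155.0000 = 10476.339 mm³

Volume = 10476.339 mm³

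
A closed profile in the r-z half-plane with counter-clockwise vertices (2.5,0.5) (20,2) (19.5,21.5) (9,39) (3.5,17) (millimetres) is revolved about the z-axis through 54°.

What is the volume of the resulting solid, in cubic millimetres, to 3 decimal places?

Profile (r,z), 5 vertices: (2.5,0.5) (20,2) (19.5,21.5) (9,39) (3.5,17)
edge 0: (2.5,0.5)→(20,2)  cross = 2.5·2 − 20·0.5 = -5.0000; (r_i+r_j)·cross = 22.5·-5.0000 = -112.5000
edge 1: (20,2)→(19.5,21.5)  cross = 20·21.5 − 19.5·2 = 391.0000; (r_i+r_j)·cross = 39.5·391.0000 = 15444.5000
edge 2: (19.5,21.5)→(9,39)  cross = 19.5·39 − 9·21.5 = 567.0000; (r_i+r_j)·cross = 28.5·567.0000 = 16159.5000
edge 3: (9,39)→(3.5,17)  cross = 9·17 − 3.5·39 = 16.5000; (r_i+r_j)·cross = 12.5·16.5000 = 206.2500
edge 4: (3.5,17)→(2.5,0.5)  cross = 3.5·0.5 − 2.5·17 = -40.7500; (r_i+r_j)·cross = 6·-40.7500 = -244.5000
Σcross = 928.7500 → A = |Σcross|/2 = 464.3750 mm²
Σ(r_i+r_j)·cross = 31453.2500 → first moment M = |Σ|/6 = 5242.2083
R_c = M/A = 5242.2083/464.3750 = 11.2887 mm
θ = 54° = 0.942478 rad
V = θ·R_c·A = 0.942478·11.2887·464.3750 = 4940.665 mm³

Volume = 4940.665 mm³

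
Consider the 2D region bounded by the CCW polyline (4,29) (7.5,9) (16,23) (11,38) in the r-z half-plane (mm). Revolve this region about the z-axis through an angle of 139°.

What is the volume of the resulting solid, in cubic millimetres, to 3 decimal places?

Profile (r,z), 4 vertices: (4,29) (7.5,9) (16,23) (11,38)
edge 0: (4,29)→(7.5,9)  cross = 4·9 − 7.5·29 = -181.5000; (r_i+r_j)·cross = 11.5·-181.5000 = -2087.2500
edge 1: (7.5,9)→(16,23)  cross = 7.5·23 − 16·9 = 28.5000; (r_i+r_j)·cross = 23.5·28.5000 = 669.7500
edge 2: (16,23)→(11,38)  cross = 16·38 − 11·23 = 355.0000; (r_i+r_j)·cross = 27·355.0000 = 9585.0000
edge 3: (11,38)→(4,29)  cross = 11·29 − 4·38 = 167.0000; (r_i+r_j)·cross = 15·167.0000 = 2505.0000
Σcross = 369.0000 → A = |Σcross|/2 = 184.5000 mm²
Σ(r_i+r_j)·cross = 10672.5000 → first moment M = |Σ|/6 = 1778.7500
R_c = M/A = 1778.7500/184.5000 = 9.6409 mm
θ = 139° = 2.426008 rad
V = θ·R_c·A = 2.426008·9.6409·184.5000 = 4315.261 mm³

Volume = 4315.261 mm³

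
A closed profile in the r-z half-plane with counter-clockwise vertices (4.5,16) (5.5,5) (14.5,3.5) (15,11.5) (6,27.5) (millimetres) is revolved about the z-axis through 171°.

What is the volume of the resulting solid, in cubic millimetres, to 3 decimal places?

Profile (r,z), 5 vertices: (4.5,16) (5.5,5) (14.5,3.5) (15,11.5) (6,27.5)
edge 0: (4.5,16)→(5.5,5)  cross = 4.5·5 − 5.5·16 = -65.5000; (r_i+r_j)·cross = 10·-65.5000 = -655.0000
edge 1: (5.5,5)→(14.5,3.5)  cross = 5.5·3.5 − 14.5·5 = -53.2500; (r_i+r_j)·cross = 20·-53.2500 = -1065.0000
edge 2: (14.5,3.5)→(15,11.5)  cross = 14.5·11.5 − 15·3.5 = 114.2500; (r_i+r_j)·cross = 29.5·114.2500 = 3370.3750
edge 3: (15,11.5)→(6,27.5)  cross = 15·27.5 − 6·11.5 = 343.5000; (r_i+r_j)·cross = 21·343.5000 = 7213.5000
edge 4: (6,27.5)→(4.5,16)  cross = 6·16 − 4.5·27.5 = -27.7500; (r_i+r_j)·cross = 10.5·-27.7500 = -291.3750
Σcross = 311.2500 → A = |Σcross|/2 = 155.6250 mm²
Σ(r_i+r_j)·cross = 8572.5000 → first moment M = |Σ|/6 = 1428.7500
R_c = M/A = 1428.7500/155.6250 = 9.1807 mm
θ = 171° = 2.984513 rad
V = θ·R_c·A = 2.984513·9.1807·155.6250 = 4264.123 mm³

Volume = 4264.123 mm³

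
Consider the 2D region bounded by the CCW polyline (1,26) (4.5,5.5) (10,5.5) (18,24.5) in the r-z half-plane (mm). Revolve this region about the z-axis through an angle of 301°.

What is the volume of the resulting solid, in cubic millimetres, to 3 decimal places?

Profile (r,z), 4 vertices: (1,26) (4.5,5.5) (10,5.5) (18,24.5)
edge 0: (1,26)→(4.5,5.5)  cross = 1·5.5 − 4.5·26 = -111.5000; (r_i+r_j)·cross = 5.5·-111.5000 = -613.2500
edge 1: (4.5,5.5)→(10,5.5)  cross = 4.5·5.5 − 10·5.5 = -30.2500; (r_i+r_j)·cross = 14.5·-30.2500 = -438.6250
edge 2: (10,5.5)→(18,24.5)  cross = 10·24.5 − 18·5.5 = 146.0000; (r_i+r_j)·cross = 28·146.0000 = 4088.0000
edge 3: (18,24.5)→(1,26)  cross = 18·26 − 1·24.5 = 443.5000; (r_i+r_j)·cross = 19·443.5000 = 8426.5000
Σcross = 447.7500 → A = |Σcross|/2 = 223.8750 mm²
Σ(r_i+r_j)·cross = 11462.6250 → first moment M = |Σ|/6 = 1910.4375
R_c = M/A = 1910.4375/223.8750 = 8.5335 mm
θ = 301° = 5.253441 rad
V = θ·R_c·A = 5.253441·8.5335·223.8750 = 10036.371 mm³

Volume = 10036.371 mm³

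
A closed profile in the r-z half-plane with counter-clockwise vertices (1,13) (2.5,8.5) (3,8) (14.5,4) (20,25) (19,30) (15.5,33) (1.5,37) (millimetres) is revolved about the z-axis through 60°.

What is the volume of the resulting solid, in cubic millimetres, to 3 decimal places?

Volume = 4736.867 mm³

Profile (r,z), 8 vertices: (1,13) (2.5,8.5) (3,8) (14.5,4) (20,25) (19,30) (15.5,33) (1.5,37)
edge 0: (1,13)→(2.5,8.5)  cross = 1·8.5 − 2.5·13 = -24.0000; (r_i+r_j)·cross = 3.5·-24.0000 = -84.0000
edge 1: (2.5,8.5)→(3,8)  cross = 2.5·8 − 3·8.5 = -5.5000; (r_i+r_j)·cross = 5.5·-5.5000 = -30.2500
edge 2: (3,8)→(14.5,4)  cross = 3·4 − 14.5·8 = -104.0000; (r_i+r_j)·cross = 17.5·-104.0000 = -1820.0000
edge 3: (14.5,4)→(20,25)  cross = 14.5·25 − 20·4 = 282.5000; (r_i+r_j)·cross = 34.5·282.5000 = 9746.2500
edge 4: (20,25)→(19,30)  cross = 20·30 − 19·25 = 125.0000; (r_i+r_j)·cross = 39·125.0000 = 4875.0000
edge 5: (19,30)→(15.5,33)  cross = 19·33 − 15.5·30 = 162.0000; (r_i+r_j)·cross = 34.5·162.0000 = 5589.0000
edge 6: (15.5,33)→(1.5,37)  cross = 15.5·37 − 1.5·33 = 524.0000; (r_i+r_j)·cross = 17·524.0000 = 8908.0000
edge 7: (1.5,37)→(1,13)  cross = 1.5·13 − 1·37 = -17.5000; (r_i+r_j)·cross = 2.5·-17.5000 = -43.7500
Σcross = 942.5000 → A = |Σcross|/2 = 471.2500 mm²
Σ(r_i+r_j)·cross = 27140.2500 → first moment M = |Σ|/6 = 4523.3750
R_c = M/A = 4523.3750/471.2500 = 9.5987 mm
θ = 60° = 1.047198 rad
V = θ·R_c·A = 1.047198·9.5987·471.2500 = 4736.867 mm³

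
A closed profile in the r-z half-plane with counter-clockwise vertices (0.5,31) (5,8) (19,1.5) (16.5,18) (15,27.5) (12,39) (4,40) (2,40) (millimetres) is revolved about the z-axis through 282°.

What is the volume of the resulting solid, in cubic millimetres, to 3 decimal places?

Volume = 20840.662 mm³

Profile (r,z), 8 vertices: (0.5,31) (5,8) (19,1.5) (16.5,18) (15,27.5) (12,39) (4,40) (2,40)
edge 0: (0.5,31)→(5,8)  cross = 0.5·8 − 5·31 = -151.0000; (r_i+r_j)·cross = 5.5·-151.0000 = -830.5000
edge 1: (5,8)→(19,1.5)  cross = 5·1.5 − 19·8 = -144.5000; (r_i+r_j)·cross = 24·-144.5000 = -3468.0000
edge 2: (19,1.5)→(16.5,18)  cross = 19·18 − 16.5·1.5 = 317.2500; (r_i+r_j)·cross = 35.5·317.2500 = 11262.3750
edge 3: (16.5,18)→(15,27.5)  cross = 16.5·27.5 − 15·18 = 183.7500; (r_i+r_j)·cross = 31.5·183.7500 = 5788.1250
edge 4: (15,27.5)→(12,39)  cross = 15·39 − 12·27.5 = 255.0000; (r_i+r_j)·cross = 27·255.0000 = 6885.0000
edge 5: (12,39)→(4,40)  cross = 12·40 − 4·39 = 324.0000; (r_i+r_j)·cross = 16·324.0000 = 5184.0000
edge 6: (4,40)→(2,40)  cross = 4·40 − 2·40 = 80.0000; (r_i+r_j)·cross = 6·80.0000 = 480.0000
edge 7: (2,40)→(0.5,31)  cross = 2·31 − 0.5·40 = 42.0000; (r_i+r_j)·cross = 2.5·42.0000 = 105.0000
Σcross = 906.5000 → A = |Σcross|/2 = 453.2500 mm²
Σ(r_i+r_j)·cross = 25406.0000 → first moment M = |Σ|/6 = 4234.3333
R_c = M/A = 4234.3333/453.2500 = 9.3422 mm
θ = 282° = 4.921828 rad
V = θ·R_c·A = 4.921828·9.3422·453.2500 = 20840.662 mm³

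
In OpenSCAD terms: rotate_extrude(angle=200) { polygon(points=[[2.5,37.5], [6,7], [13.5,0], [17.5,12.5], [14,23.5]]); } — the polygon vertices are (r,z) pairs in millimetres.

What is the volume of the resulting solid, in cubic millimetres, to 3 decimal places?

Volume = 9750.427 mm³

Profile (r,z), 5 vertices: (2.5,37.5) (6,7) (13.5,0) (17.5,12.5) (14,23.5)
edge 0: (2.5,37.5)→(6,7)  cross = 2.5·7 − 6·37.5 = -207.5000; (r_i+r_j)·cross = 8.5·-207.5000 = -1763.7500
edge 1: (6,7)→(13.5,0)  cross = 6·0 − 13.5·7 = -94.5000; (r_i+r_j)·cross = 19.5·-94.5000 = -1842.7500
edge 2: (13.5,0)→(17.5,12.5)  cross = 13.5·12.5 − 17.5·0 = 168.7500; (r_i+r_j)·cross = 31·168.7500 = 5231.2500
edge 3: (17.5,12.5)→(14,23.5)  cross = 17.5·23.5 − 14·12.5 = 236.2500; (r_i+r_j)·cross = 31.5·236.2500 = 7441.8750
edge 4: (14,23.5)→(2.5,37.5)  cross = 14·37.5 − 2.5·23.5 = 466.2500; (r_i+r_j)·cross = 16.5·466.2500 = 7693.1250
Σcross = 569.2500 → A = |Σcross|/2 = 284.6250 mm²
Σ(r_i+r_j)·cross = 16759.7500 → first moment M = |Σ|/6 = 2793.2917
R_c = M/A = 2793.2917/284.6250 = 9.8139 mm
θ = 200° = 3.490659 rad
V = θ·R_c·A = 3.490659·9.8139·284.6250 = 9750.427 mm³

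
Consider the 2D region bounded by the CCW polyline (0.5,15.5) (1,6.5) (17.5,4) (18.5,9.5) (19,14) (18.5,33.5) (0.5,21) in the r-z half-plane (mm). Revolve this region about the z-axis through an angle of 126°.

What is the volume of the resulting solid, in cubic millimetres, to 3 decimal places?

Profile (r,z), 7 vertices: (0.5,15.5) (1,6.5) (17.5,4) (18.5,9.5) (19,14) (18.5,33.5) (0.5,21)
edge 0: (0.5,15.5)→(1,6.5)  cross = 0.5·6.5 − 1·15.5 = -12.2500; (r_i+r_j)·cross = 1.5·-12.2500 = -18.3750
edge 1: (1,6.5)→(17.5,4)  cross = 1·4 − 17.5·6.5 = -109.7500; (r_i+r_j)·cross = 18.5·-109.7500 = -2030.3750
edge 2: (17.5,4)→(18.5,9.5)  cross = 17.5·9.5 − 18.5·4 = 92.2500; (r_i+r_j)·cross = 36·92.2500 = 3321.0000
edge 3: (18.5,9.5)→(19,14)  cross = 18.5·14 − 19·9.5 = 78.5000; (r_i+r_j)·cross = 37.5·78.5000 = 2943.7500
edge 4: (19,14)→(18.5,33.5)  cross = 19·33.5 − 18.5·14 = 377.5000; (r_i+r_j)·cross = 37.5·377.5000 = 14156.2500
edge 5: (18.5,33.5)→(0.5,21)  cross = 18.5·21 − 0.5·33.5 = 371.7500; (r_i+r_j)·cross = 19·371.7500 = 7063.2500
edge 6: (0.5,21)→(0.5,15.5)  cross = 0.5·15.5 − 0.5·21 = -2.7500; (r_i+r_j)·cross = 1·-2.7500 = -2.7500
Σcross = 795.2500 → A = |Σcross|/2 = 397.6250 mm²
Σ(r_i+r_j)·cross = 25432.7500 → first moment M = |Σ|/6 = 4238.7917
R_c = M/A = 4238.7917/397.6250 = 10.6603 mm
θ = 126° = 2.199115 rad
V = θ·R_c·A = 2.199115·10.6603·397.6250 = 9321.590 mm³

Volume = 9321.590 mm³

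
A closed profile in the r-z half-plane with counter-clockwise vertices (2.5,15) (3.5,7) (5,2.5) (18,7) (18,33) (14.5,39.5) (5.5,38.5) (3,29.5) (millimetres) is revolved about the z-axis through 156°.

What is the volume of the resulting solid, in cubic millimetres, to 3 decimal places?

Profile (r,z), 8 vertices: (2.5,15) (3.5,7) (5,2.5) (18,7) (18,33) (14.5,39.5) (5.5,38.5) (3,29.5)
edge 0: (2.5,15)→(3.5,7)  cross = 2.5·7 − 3.5·15 = -35.0000; (r_i+r_j)·cross = 6·-35.0000 = -210.0000
edge 1: (3.5,7)→(5,2.5)  cross = 3.5·2.5 − 5·7 = -26.2500; (r_i+r_j)·cross = 8.5·-26.2500 = -223.1250
edge 2: (5,2.5)→(18,7)  cross = 5·7 − 18·2.5 = -10.0000; (r_i+r_j)·cross = 23·-10.0000 = -230.0000
edge 3: (18,7)→(18,33)  cross = 18·33 − 18·7 = 468.0000; (r_i+r_j)·cross = 36·468.0000 = 16848.0000
edge 4: (18,33)→(14.5,39.5)  cross = 18·39.5 − 14.5·33 = 232.5000; (r_i+r_j)·cross = 32.5·232.5000 = 7556.2500
edge 5: (14.5,39.5)→(5.5,38.5)  cross = 14.5·38.5 − 5.5·39.5 = 341.0000; (r_i+r_j)·cross = 20·341.0000 = 6820.0000
edge 6: (5.5,38.5)→(3,29.5)  cross = 5.5·29.5 − 3·38.5 = 46.7500; (r_i+r_j)·cross = 8.5·46.7500 = 397.3750
edge 7: (3,29.5)→(2.5,15)  cross = 3·15 − 2.5·29.5 = -28.7500; (r_i+r_j)·cross = 5.5·-28.7500 = -158.1250
Σcross = 988.2500 → A = |Σcross|/2 = 494.1250 mm²
Σ(r_i+r_j)·cross = 30800.3750 → first moment M = |Σ|/6 = 5133.3958
R_c = M/A = 5133.3958/494.1250 = 10.3889 mm
θ = 156° = 2.722714 rad
V = θ·R_c·A = 2.722714·10.3889·494.1250 = 13976.767 mm³

Volume = 13976.767 mm³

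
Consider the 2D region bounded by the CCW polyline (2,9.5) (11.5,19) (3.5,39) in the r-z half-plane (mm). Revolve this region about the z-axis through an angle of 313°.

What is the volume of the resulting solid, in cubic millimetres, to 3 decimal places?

Volume = 4117.191 mm³

Profile (r,z), 3 vertices: (2,9.5) (11.5,19) (3.5,39)
edge 0: (2,9.5)→(11.5,19)  cross = 2·19 − 11.5·9.5 = -71.2500; (r_i+r_j)·cross = 13.5·-71.2500 = -961.8750
edge 1: (11.5,19)→(3.5,39)  cross = 11.5·39 − 3.5·19 = 382.0000; (r_i+r_j)·cross = 15·382.0000 = 5730.0000
edge 2: (3.5,39)→(2,9.5)  cross = 3.5·9.5 − 2·39 = -44.7500; (r_i+r_j)·cross = 5.5·-44.7500 = -246.1250
Σcross = 266.0000 → A = |Σcross|/2 = 133.0000 mm²
Σ(r_i+r_j)·cross = 4522.0000 → first moment M = |Σ|/6 = 753.6667
R_c = M/A = 753.6667/133.0000 = 5.6667 mm
θ = 313° = 5.462881 rad
V = θ·R_c·A = 5.462881·5.6667·133.0000 = 4117.191 mm³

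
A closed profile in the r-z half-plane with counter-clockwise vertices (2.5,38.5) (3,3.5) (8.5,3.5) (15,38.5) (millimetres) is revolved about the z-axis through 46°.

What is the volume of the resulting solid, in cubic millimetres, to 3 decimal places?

Volume = 1882.687 mm³

Profile (r,z), 4 vertices: (2.5,38.5) (3,3.5) (8.5,3.5) (15,38.5)
edge 0: (2.5,38.5)→(3,3.5)  cross = 2.5·3.5 − 3·38.5 = -106.7500; (r_i+r_j)·cross = 5.5·-106.7500 = -587.1250
edge 1: (3,3.5)→(8.5,3.5)  cross = 3·3.5 − 8.5·3.5 = -19.2500; (r_i+r_j)·cross = 11.5·-19.2500 = -221.3750
edge 2: (8.5,3.5)→(15,38.5)  cross = 8.5·38.5 − 15·3.5 = 274.7500; (r_i+r_j)·cross = 23.5·274.7500 = 6456.6250
edge 3: (15,38.5)→(2.5,38.5)  cross = 15·38.5 − 2.5·38.5 = 481.2500; (r_i+r_j)·cross = 17.5·481.2500 = 8421.8750
Σcross = 630.0000 → A = |Σcross|/2 = 315.0000 mm²
Σ(r_i+r_j)·cross = 14070.0000 → first moment M = |Σ|/6 = 2345.0000
R_c = M/A = 2345.0000/315.0000 = 7.4444 mm
θ = 46° = 0.802851 rad
V = θ·R_c·A = 0.802851·7.4444·315.0000 = 1882.687 mm³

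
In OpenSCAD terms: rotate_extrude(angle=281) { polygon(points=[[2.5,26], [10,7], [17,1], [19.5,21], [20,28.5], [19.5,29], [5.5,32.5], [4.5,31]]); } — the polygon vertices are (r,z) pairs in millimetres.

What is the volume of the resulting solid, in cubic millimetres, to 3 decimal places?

Profile (r,z), 8 vertices: (2.5,26) (10,7) (17,1) (19.5,21) (20,28.5) (19.5,29) (5.5,32.5) (4.5,31)
edge 0: (2.5,26)→(10,7)  cross = 2.5·7 − 10·26 = -242.5000; (r_i+r_j)·cross = 12.5·-242.5000 = -3031.2500
edge 1: (10,7)→(17,1)  cross = 10·1 − 17·7 = -109.0000; (r_i+r_j)·cross = 27·-109.0000 = -2943.0000
edge 2: (17,1)→(19.5,21)  cross = 17·21 − 19.5·1 = 337.5000; (r_i+r_j)·cross = 36.5·337.5000 = 12318.7500
edge 3: (19.5,21)→(20,28.5)  cross = 19.5·28.5 − 20·21 = 135.7500; (r_i+r_j)·cross = 39.5·135.7500 = 5362.1250
edge 4: (20,28.5)→(19.5,29)  cross = 20·29 − 19.5·28.5 = 24.2500; (r_i+r_j)·cross = 39.5·24.2500 = 957.8750
edge 5: (19.5,29)→(5.5,32.5)  cross = 19.5·32.5 − 5.5·29 = 474.2500; (r_i+r_j)·cross = 25·474.2500 = 11856.2500
edge 6: (5.5,32.5)→(4.5,31)  cross = 5.5·31 − 4.5·32.5 = 24.2500; (r_i+r_j)·cross = 10·24.2500 = 242.5000
edge 7: (4.5,31)→(2.5,26)  cross = 4.5·26 − 2.5·31 = 39.5000; (r_i+r_j)·cross = 7·39.5000 = 276.5000
Σcross = 684.0000 → A = |Σcross|/2 = 342.0000 mm²
Σ(r_i+r_j)·cross = 25039.7500 → first moment M = |Σ|/6 = 4173.2917
R_c = M/A = 4173.2917/342.0000 = 12.2026 mm
θ = 281° = 4.904375 rad
V = θ·R_c·A = 4.904375·12.2026·342.0000 = 20467.388 mm³

Volume = 20467.388 mm³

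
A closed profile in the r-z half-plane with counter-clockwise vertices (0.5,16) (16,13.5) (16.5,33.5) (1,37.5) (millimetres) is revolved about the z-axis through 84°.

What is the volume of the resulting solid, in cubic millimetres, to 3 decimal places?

Volume = 3984.246 mm³

Profile (r,z), 4 vertices: (0.5,16) (16,13.5) (16.5,33.5) (1,37.5)
edge 0: (0.5,16)→(16,13.5)  cross = 0.5·13.5 − 16·16 = -249.2500; (r_i+r_j)·cross = 16.5·-249.2500 = -4112.6250
edge 1: (16,13.5)→(16.5,33.5)  cross = 16·33.5 − 16.5·13.5 = 313.2500; (r_i+r_j)·cross = 32.5·313.2500 = 10180.6250
edge 2: (16.5,33.5)→(1,37.5)  cross = 16.5·37.5 − 1·33.5 = 585.2500; (r_i+r_j)·cross = 17.5·585.2500 = 10241.8750
edge 3: (1,37.5)→(0.5,16)  cross = 1·16 − 0.5·37.5 = -2.7500; (r_i+r_j)·cross = 1.5·-2.7500 = -4.1250
Σcross = 646.5000 → A = |Σcross|/2 = 323.2500 mm²
Σ(r_i+r_j)·cross = 16305.7500 → first moment M = |Σ|/6 = 2717.6250
R_c = M/A = 2717.6250/323.2500 = 8.4072 mm
θ = 84° = 1.466077 rad
V = θ·R_c·A = 1.466077·8.4072·323.2500 = 3984.246 mm³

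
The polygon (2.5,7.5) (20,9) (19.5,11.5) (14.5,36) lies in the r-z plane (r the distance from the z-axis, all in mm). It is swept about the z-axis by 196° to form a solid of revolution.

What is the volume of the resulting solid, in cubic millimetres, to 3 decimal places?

Profile (r,z), 4 vertices: (2.5,7.5) (20,9) (19.5,11.5) (14.5,36)
edge 0: (2.5,7.5)→(20,9)  cross = 2.5·9 − 20·7.5 = -127.5000; (r_i+r_j)·cross = 22.5·-127.5000 = -2868.7500
edge 1: (20,9)→(19.5,11.5)  cross = 20·11.5 − 19.5·9 = 54.5000; (r_i+r_j)·cross = 39.5·54.5000 = 2152.7500
edge 2: (19.5,11.5)→(14.5,36)  cross = 19.5·36 − 14.5·11.5 = 535.2500; (r_i+r_j)·cross = 34·535.2500 = 18198.5000
edge 3: (14.5,36)→(2.5,7.5)  cross = 14.5·7.5 − 2.5·36 = 18.7500; (r_i+r_j)·cross = 17·18.7500 = 318.7500
Σcross = 481.0000 → A = |Σcross|/2 = 240.5000 mm²
Σ(r_i+r_j)·cross = 17801.2500 → first moment M = |Σ|/6 = 2966.8750
R_c = M/A = 2966.8750/240.5000 = 12.3363 mm
θ = 196° = 3.420845 rad
V = θ·R_c·A = 3.420845·12.3363·240.5000 = 10149.221 mm³

Volume = 10149.221 mm³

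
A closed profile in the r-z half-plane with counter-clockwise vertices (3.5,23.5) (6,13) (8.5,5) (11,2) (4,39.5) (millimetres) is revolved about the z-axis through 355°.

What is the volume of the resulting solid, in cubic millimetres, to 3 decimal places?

Profile (r,z), 5 vertices: (3.5,23.5) (6,13) (8.5,5) (11,2) (4,39.5)
edge 0: (3.5,23.5)→(6,13)  cross = 3.5·13 − 6·23.5 = -95.5000; (r_i+r_j)·cross = 9.5·-95.5000 = -907.2500
edge 1: (6,13)→(8.5,5)  cross = 6·5 − 8.5·13 = -80.5000; (r_i+r_j)·cross = 14.5·-80.5000 = -1167.2500
edge 2: (8.5,5)→(11,2)  cross = 8.5·2 − 11·5 = -38.0000; (r_i+r_j)·cross = 19.5·-38.0000 = -741.0000
edge 3: (11,2)→(4,39.5)  cross = 11·39.5 − 4·2 = 426.5000; (r_i+r_j)·cross = 15·426.5000 = 6397.5000
edge 4: (4,39.5)→(3.5,23.5)  cross = 4·23.5 − 3.5·39.5 = -44.2500; (r_i+r_j)·cross = 7.5·-44.2500 = -331.8750
Σcross = 168.2500 → A = |Σcross|/2 = 84.1250 mm²
Σ(r_i+r_j)·cross = 3250.1250 → first moment M = |Σ|/6 = 541.6875
R_c = M/A = 541.6875/84.1250 = 6.4391 mm
θ = 355° = 6.195919 rad
V = θ·R_c·A = 6.195919·6.4391·84.1250 = 3356.252 mm³

Volume = 3356.252 mm³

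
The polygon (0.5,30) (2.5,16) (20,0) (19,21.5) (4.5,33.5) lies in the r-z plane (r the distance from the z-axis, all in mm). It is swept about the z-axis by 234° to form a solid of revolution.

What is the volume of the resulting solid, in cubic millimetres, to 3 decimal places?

Profile (r,z), 5 vertices: (0.5,30) (2.5,16) (20,0) (19,21.5) (4.5,33.5)
edge 0: (0.5,30)→(2.5,16)  cross = 0.5·16 − 2.5·30 = -67.0000; (r_i+r_j)·cross = 3·-67.0000 = -201.0000
edge 1: (2.5,16)→(20,0)  cross = 2.5·0 − 20·16 = -320.0000; (r_i+r_j)·cross = 22.5·-320.0000 = -7200.0000
edge 2: (20,0)→(19,21.5)  cross = 20·21.5 − 19·0 = 430.0000; (r_i+r_j)·cross = 39·430.0000 = 16770.0000
edge 3: (19,21.5)→(4.5,33.5)  cross = 19·33.5 − 4.5·21.5 = 539.7500; (r_i+r_j)·cross = 23.5·539.7500 = 12684.1250
edge 4: (4.5,33.5)→(0.5,30)  cross = 4.5·30 − 0.5·33.5 = 118.2500; (r_i+r_j)·cross = 5·118.2500 = 591.2500
Σcross = 701.0000 → A = |Σcross|/2 = 350.5000 mm²
Σ(r_i+r_j)·cross = 22644.3750 → first moment M = |Σ|/6 = 3774.0625
R_c = M/A = 3774.0625/350.5000 = 10.7677 mm
θ = 234° = 4.084070 rad
V = θ·R_c·A = 4.084070·10.7677·350.5000 = 15413.537 mm³

Volume = 15413.537 mm³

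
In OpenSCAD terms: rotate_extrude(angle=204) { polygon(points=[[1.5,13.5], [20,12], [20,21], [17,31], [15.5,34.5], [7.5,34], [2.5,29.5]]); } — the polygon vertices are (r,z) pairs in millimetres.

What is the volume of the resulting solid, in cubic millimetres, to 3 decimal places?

Profile (r,z), 7 vertices: (1.5,13.5) (20,12) (20,21) (17,31) (15.5,34.5) (7.5,34) (2.5,29.5)
edge 0: (1.5,13.5)→(20,12)  cross = 1.5·12 − 20·13.5 = -252.0000; (r_i+r_j)·cross = 21.5·-252.0000 = -5418.0000
edge 1: (20,12)→(20,21)  cross = 20·21 − 20·12 = 180.0000; (r_i+r_j)·cross = 40·180.0000 = 7200.0000
edge 2: (20,21)→(17,31)  cross = 20·31 − 17·21 = 263.0000; (r_i+r_j)·cross = 37·263.0000 = 9731.0000
edge 3: (17,31)→(15.5,34.5)  cross = 17·34.5 − 15.5·31 = 106.0000; (r_i+r_j)·cross = 32.5·106.0000 = 3445.0000
edge 4: (15.5,34.5)→(7.5,34)  cross = 15.5·34 − 7.5·34.5 = 268.2500; (r_i+r_j)·cross = 23·268.2500 = 6169.7500
edge 5: (7.5,34)→(2.5,29.5)  cross = 7.5·29.5 − 2.5·34 = 136.2500; (r_i+r_j)·cross = 10·136.2500 = 1362.5000
edge 6: (2.5,29.5)→(1.5,13.5)  cross = 2.5·13.5 − 1.5·29.5 = -10.5000; (r_i+r_j)·cross = 4·-10.5000 = -42.0000
Σcross = 691.0000 → A = |Σcross|/2 = 345.5000 mm²
Σ(r_i+r_j)·cross = 22448.2500 → first moment M = |Σ|/6 = 3741.3750
R_c = M/A = 3741.3750/345.5000 = 10.8289 mm
θ = 204° = 3.560472 rad
V = θ·R_c·A = 3.560472·10.8289·345.5000 = 13321.060 mm³

Volume = 13321.060 mm³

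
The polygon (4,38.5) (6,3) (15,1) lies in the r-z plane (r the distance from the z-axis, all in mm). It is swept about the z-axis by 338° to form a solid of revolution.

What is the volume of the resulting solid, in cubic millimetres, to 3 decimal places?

Volume = 7755.007 mm³

Profile (r,z), 3 vertices: (4,38.5) (6,3) (15,1)
edge 0: (4,38.5)→(6,3)  cross = 4·3 − 6·38.5 = -219.0000; (r_i+r_j)·cross = 10·-219.0000 = -2190.0000
edge 1: (6,3)→(15,1)  cross = 6·1 − 15·3 = -39.0000; (r_i+r_j)·cross = 21·-39.0000 = -819.0000
edge 2: (15,1)→(4,38.5)  cross = 15·38.5 − 4·1 = 573.5000; (r_i+r_j)·cross = 19·573.5000 = 10896.5000
Σcross = 315.5000 → A = |Σcross|/2 = 157.7500 mm²
Σ(r_i+r_j)·cross = 7887.5000 → first moment M = |Σ|/6 = 1314.5833
R_c = M/A = 1314.5833/157.7500 = 8.3333 mm
θ = 338° = 5.899213 rad
V = θ·R_c·A = 5.899213·8.3333·157.7500 = 7755.007 mm³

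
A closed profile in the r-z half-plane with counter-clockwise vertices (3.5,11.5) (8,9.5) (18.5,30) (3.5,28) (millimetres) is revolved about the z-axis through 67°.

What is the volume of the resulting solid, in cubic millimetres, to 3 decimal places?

Profile (r,z), 4 vertices: (3.5,11.5) (8,9.5) (18.5,30) (3.5,28)
edge 0: (3.5,11.5)→(8,9.5)  cross = 3.5·9.5 − 8·11.5 = -58.7500; (r_i+r_j)·cross = 11.5·-58.7500 = -675.6250
edge 1: (8,9.5)→(18.5,30)  cross = 8·30 − 18.5·9.5 = 64.2500; (r_i+r_j)·cross = 26.5·64.2500 = 1702.6250
edge 2: (18.5,30)→(3.5,28)  cross = 18.5·28 − 3.5·30 = 413.0000; (r_i+r_j)·cross = 22·413.0000 = 9086.0000
edge 3: (3.5,28)→(3.5,11.5)  cross = 3.5·11.5 − 3.5·28 = -57.7500; (r_i+r_j)·cross = 7·-57.7500 = -404.2500
Σcross = 360.7500 → A = |Σcross|/2 = 180.3750 mm²
Σ(r_i+r_j)·cross = 9708.7500 → first moment M = |Σ|/6 = 1618.1250
R_c = M/A = 1618.1250/180.3750 = 8.9709 mm
θ = 67° = 1.169371 rad
V = θ·R_c·A = 1.169371·8.9709·180.3750 = 1892.188 mm³

Volume = 1892.188 mm³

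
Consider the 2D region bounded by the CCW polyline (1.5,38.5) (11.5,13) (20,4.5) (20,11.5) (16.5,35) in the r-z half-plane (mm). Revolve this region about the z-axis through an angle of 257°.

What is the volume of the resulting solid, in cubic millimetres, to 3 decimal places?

Volume = 16933.869 mm³

Profile (r,z), 5 vertices: (1.5,38.5) (11.5,13) (20,4.5) (20,11.5) (16.5,35)
edge 0: (1.5,38.5)→(11.5,13)  cross = 1.5·13 − 11.5·38.5 = -423.2500; (r_i+r_j)·cross = 13·-423.2500 = -5502.2500
edge 1: (11.5,13)→(20,4.5)  cross = 11.5·4.5 − 20·13 = -208.2500; (r_i+r_j)·cross = 31.5·-208.2500 = -6559.8750
edge 2: (20,4.5)→(20,11.5)  cross = 20·11.5 − 20·4.5 = 140.0000; (r_i+r_j)·cross = 40·140.0000 = 5600.0000
edge 3: (20,11.5)→(16.5,35)  cross = 20·35 − 16.5·11.5 = 510.2500; (r_i+r_j)·cross = 36.5·510.2500 = 18624.1250
edge 4: (16.5,35)→(1.5,38.5)  cross = 16.5·38.5 − 1.5·35 = 582.7500; (r_i+r_j)·cross = 18·582.7500 = 10489.5000
Σcross = 601.5000 → A = |Σcross|/2 = 300.7500 mm²
Σ(r_i+r_j)·cross = 22651.5000 → first moment M = |Σ|/6 = 3775.2500
R_c = M/A = 3775.2500/300.7500 = 12.5528 mm
θ = 257° = 4.485496 rad
V = θ·R_c·A = 4.485496·12.5528·300.7500 = 16933.869 mm³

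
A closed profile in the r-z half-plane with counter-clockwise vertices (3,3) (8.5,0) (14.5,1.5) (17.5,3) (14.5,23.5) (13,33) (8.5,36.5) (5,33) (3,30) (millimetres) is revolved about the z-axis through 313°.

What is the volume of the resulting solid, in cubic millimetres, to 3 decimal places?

Profile (r,z), 9 vertices: (3,3) (8.5,0) (14.5,1.5) (17.5,3) (14.5,23.5) (13,33) (8.5,36.5) (5,33) (3,30)
edge 0: (3,3)→(8.5,0)  cross = 3·0 − 8.5·3 = -25.5000; (r_i+r_j)·cross = 11.5·-25.5000 = -293.2500
edge 1: (8.5,0)→(14.5,1.5)  cross = 8.5·1.5 − 14.5·0 = 12.7500; (r_i+r_j)·cross = 23·12.7500 = 293.2500
edge 2: (14.5,1.5)→(17.5,3)  cross = 14.5·3 − 17.5·1.5 = 17.2500; (r_i+r_j)·cross = 32·17.2500 = 552.0000
edge 3: (17.5,3)→(14.5,23.5)  cross = 17.5·23.5 − 14.5·3 = 367.7500; (r_i+r_j)·cross = 32·367.7500 = 11768.0000
edge 4: (14.5,23.5)→(13,33)  cross = 14.5·33 − 13·23.5 = 173.0000; (r_i+r_j)·cross = 27.5·173.0000 = 4757.5000
edge 5: (13,33)→(8.5,36.5)  cross = 13·36.5 − 8.5·33 = 194.0000; (r_i+r_j)·cross = 21.5·194.0000 = 4171.0000
edge 6: (8.5,36.5)→(5,33)  cross = 8.5·33 − 5·36.5 = 98.0000; (r_i+r_j)·cross = 13.5·98.0000 = 1323.0000
edge 7: (5,33)→(3,30)  cross = 5·30 − 3·33 = 51.0000; (r_i+r_j)·cross = 8·51.0000 = 408.0000
edge 8: (3,30)→(3,3)  cross = 3·3 − 3·30 = -81.0000; (r_i+r_j)·cross = 6·-81.0000 = -486.0000
Σcross = 807.2500 → A = |Σcross|/2 = 403.6250 mm²
Σ(r_i+r_j)·cross = 22493.5000 → first moment M = |Σ|/6 = 3748.9167
R_c = M/A = 3748.9167/403.6250 = 9.2881 mm
θ = 313° = 5.462881 rad
V = θ·R_c·A = 5.462881·9.2881·403.6250 = 20479.884 mm³

Volume = 20479.884 mm³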